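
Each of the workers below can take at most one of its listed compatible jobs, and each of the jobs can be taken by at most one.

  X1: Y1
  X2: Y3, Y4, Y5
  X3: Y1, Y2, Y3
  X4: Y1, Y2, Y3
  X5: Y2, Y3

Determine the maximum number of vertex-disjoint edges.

Unit-capacity flow: source→left, listed edges, right→sink; max matching = max flow.
Augmenting path X1→Y1 (+1); matched 1.
Augmenting path X2→Y3 (+1); matched 2.
Augmenting path X3→Y2 (+1); matched 3.
Augmenting path X4→Y3→X2→Y4 (+1); matched 4.
No augmenting path remains; maximum matching = 4.
König certificate: {X2, Y1, Y2, Y3} is a vertex cover of size 4 (every listed pair touches it), so no matching can be larger.

4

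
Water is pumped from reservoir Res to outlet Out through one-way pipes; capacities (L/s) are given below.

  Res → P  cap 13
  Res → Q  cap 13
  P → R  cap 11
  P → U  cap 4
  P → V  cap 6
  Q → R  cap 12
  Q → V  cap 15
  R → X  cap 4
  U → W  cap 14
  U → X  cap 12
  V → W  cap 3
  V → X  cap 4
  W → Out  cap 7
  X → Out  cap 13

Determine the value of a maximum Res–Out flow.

15

Augment Res→P→R→X→Out: bottleneck 4, flow now 4.
Augment Res→P→U→W→Out: bottleneck 4, flow now 8.
Augment Res→P→V→W→Out: bottleneck 3, flow now 11.
Augment Res→P→V→X→Out: bottleneck 2, flow now 13.
Augment Res→Q→V→X→Out: bottleneck 2, flow now 15.
No augmenting path remains; maximum flow = 15.
In the residual graph, reachable from Res: {Res, P, Q, R, V}.
Min-cut edges: P→U (4), R→X (4), V→W (3), V→X (4); capacity 4 + 4 + 3 + 4 = 15.
This cut is saturated, so no flow can exceed 15.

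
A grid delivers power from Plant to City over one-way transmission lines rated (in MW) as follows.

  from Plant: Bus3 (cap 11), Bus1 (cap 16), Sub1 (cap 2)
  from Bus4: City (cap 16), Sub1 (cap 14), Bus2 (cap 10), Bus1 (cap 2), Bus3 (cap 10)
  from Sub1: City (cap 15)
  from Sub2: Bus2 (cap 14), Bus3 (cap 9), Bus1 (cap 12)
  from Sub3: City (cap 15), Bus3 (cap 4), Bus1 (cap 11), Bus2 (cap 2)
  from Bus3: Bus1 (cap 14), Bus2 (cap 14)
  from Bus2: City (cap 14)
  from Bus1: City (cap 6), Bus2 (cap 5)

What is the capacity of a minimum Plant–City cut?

Augment Plant→Sub1→City: bottleneck 2, flow now 2.
Augment Plant→Bus1→City: bottleneck 6, flow now 8.
Augment Plant→Bus3→Bus2→City: bottleneck 11, flow now 19.
Augment Plant→Bus1→Bus2→City: bottleneck 3, flow now 22.
No augmenting path remains; maximum flow = 22.
By max-flow min-cut, the minimum cut capacity equals the max flow.
In the residual graph, reachable from Plant: {Plant, Bus3, Bus2, Bus1}.
Min-cut edges: Plant→Sub1 (2), Bus2→City (14), Bus1→City (6); capacity 2 + 14 + 6 = 22.

22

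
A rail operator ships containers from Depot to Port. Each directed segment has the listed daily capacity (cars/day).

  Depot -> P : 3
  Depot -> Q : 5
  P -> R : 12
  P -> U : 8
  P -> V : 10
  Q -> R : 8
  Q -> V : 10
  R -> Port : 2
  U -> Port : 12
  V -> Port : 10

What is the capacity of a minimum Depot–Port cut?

Augment Depot→P→R→Port: bottleneck 2, flow now 2.
Augment Depot→P→U→Port: bottleneck 1, flow now 3.
Augment Depot→Q→V→Port: bottleneck 5, flow now 8.
No augmenting path remains; maximum flow = 8.
By max-flow min-cut, the minimum cut capacity equals the max flow.
In the residual graph, reachable from Depot: {Depot}.
Min-cut edges: Depot→P (3), Depot→Q (5); capacity 3 + 5 = 8.

8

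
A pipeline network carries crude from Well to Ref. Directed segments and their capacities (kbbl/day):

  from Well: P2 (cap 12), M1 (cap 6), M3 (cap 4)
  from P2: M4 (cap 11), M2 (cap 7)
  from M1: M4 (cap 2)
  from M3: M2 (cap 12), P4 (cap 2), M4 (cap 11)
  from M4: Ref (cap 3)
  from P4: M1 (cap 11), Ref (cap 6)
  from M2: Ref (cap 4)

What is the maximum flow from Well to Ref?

9

Augment Well→P2→M4→Ref: bottleneck 3, flow now 3.
Augment Well→P2→M2→Ref: bottleneck 4, flow now 7.
Augment Well→M3→P4→Ref: bottleneck 2, flow now 9.
No augmenting path remains; maximum flow = 9.
In the residual graph, reachable from Well: {Well, P2, M1, M3, M4, M2}.
Min-cut edges: M3→P4 (2), M4→Ref (3), M2→Ref (4); capacity 2 + 3 + 4 = 9.
This cut is saturated, so no flow can exceed 9.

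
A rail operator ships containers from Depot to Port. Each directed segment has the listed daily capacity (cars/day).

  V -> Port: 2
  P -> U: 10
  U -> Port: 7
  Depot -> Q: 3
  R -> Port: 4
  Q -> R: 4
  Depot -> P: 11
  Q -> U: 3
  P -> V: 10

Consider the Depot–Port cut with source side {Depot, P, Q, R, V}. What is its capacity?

Edges leaving {Depot, P, Q, R, V}: P→U (10), Q→U (3), R→Port (4), V→Port (2).
Cut capacity = 10 + 3 + 4 + 2 = 19.

19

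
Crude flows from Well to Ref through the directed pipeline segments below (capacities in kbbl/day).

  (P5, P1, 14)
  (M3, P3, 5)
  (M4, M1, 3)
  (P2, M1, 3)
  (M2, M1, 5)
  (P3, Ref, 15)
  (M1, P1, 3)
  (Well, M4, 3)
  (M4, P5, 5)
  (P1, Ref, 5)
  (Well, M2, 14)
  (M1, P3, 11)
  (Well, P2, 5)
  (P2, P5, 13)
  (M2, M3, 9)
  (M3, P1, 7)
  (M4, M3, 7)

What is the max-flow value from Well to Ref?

20

Augment Well→M2→M3→P3→Ref: bottleneck 5, flow now 5.
Augment Well→M2→M3→P1→Ref: bottleneck 4, flow now 9.
Augment Well→M2→M1→P3→Ref: bottleneck 5, flow now 14.
Augment Well→P2→M1→P3→Ref: bottleneck 3, flow now 17.
Augment Well→P2→P5→P1→Ref: bottleneck 1, flow now 18.
Augment Well→M4→M1→P3→Ref: bottleneck 2, flow now 20.
No augmenting path remains; maximum flow = 20.
In the residual graph, reachable from Well: {Well, M2, P2, M4, M3, M1, P5, P3, P1}.
Min-cut edges: P3→Ref (15), P1→Ref (5); capacity 15 + 5 = 20.
This cut is saturated, so no flow can exceed 20.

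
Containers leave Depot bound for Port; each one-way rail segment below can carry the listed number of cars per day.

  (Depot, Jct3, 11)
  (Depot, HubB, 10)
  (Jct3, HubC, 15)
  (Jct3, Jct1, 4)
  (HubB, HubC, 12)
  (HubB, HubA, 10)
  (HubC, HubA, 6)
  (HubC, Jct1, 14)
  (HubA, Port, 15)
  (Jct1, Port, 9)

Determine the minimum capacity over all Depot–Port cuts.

Augment Depot→Jct3→Jct1→Port: bottleneck 4, flow now 4.
Augment Depot→HubB→HubA→Port: bottleneck 10, flow now 14.
Augment Depot→Jct3→HubC→HubA→Port: bottleneck 5, flow now 19.
Augment Depot→Jct3→HubC→Jct1→Port: bottleneck 2, flow now 21.
No augmenting path remains; maximum flow = 21.
By max-flow min-cut, the minimum cut capacity equals the max flow.
In the residual graph, reachable from Depot: {Depot}.
Min-cut edges: Depot→Jct3 (11), Depot→HubB (10); capacity 11 + 10 = 21.

21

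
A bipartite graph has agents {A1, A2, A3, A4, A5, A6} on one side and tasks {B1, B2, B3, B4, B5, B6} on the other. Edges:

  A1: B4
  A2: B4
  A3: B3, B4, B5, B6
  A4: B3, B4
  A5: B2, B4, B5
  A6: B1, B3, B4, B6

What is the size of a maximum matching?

5

Unit-capacity flow: source→left, listed edges, right→sink; max matching = max flow.
Augmenting path A1→B4 (+1); matched 1.
Augmenting path A3→B3 (+1); matched 2.
Augmenting path A5→B2 (+1); matched 3.
Augmenting path A6→B1 (+1); matched 4.
Augmenting path A4→B3→A3→B5 (+1); matched 5.
No augmenting path remains; maximum matching = 5.
König certificate: {A3, A4, A5, A6, B4} is a vertex cover of size 5 (every listed pair touches it), so no matching can be larger.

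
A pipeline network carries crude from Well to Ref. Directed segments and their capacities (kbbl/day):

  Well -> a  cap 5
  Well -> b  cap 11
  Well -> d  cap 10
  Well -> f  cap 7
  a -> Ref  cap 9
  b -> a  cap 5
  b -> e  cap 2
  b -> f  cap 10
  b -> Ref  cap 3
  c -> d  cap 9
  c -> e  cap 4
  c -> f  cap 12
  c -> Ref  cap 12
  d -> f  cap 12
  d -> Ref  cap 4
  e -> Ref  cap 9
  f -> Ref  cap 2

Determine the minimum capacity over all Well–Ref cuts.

20

Augment Well→a→Ref: bottleneck 5, flow now 5.
Augment Well→b→Ref: bottleneck 3, flow now 8.
Augment Well→d→Ref: bottleneck 4, flow now 12.
Augment Well→f→Ref: bottleneck 2, flow now 14.
Augment Well→b→a→Ref: bottleneck 4, flow now 18.
Augment Well→b→e→Ref: bottleneck 2, flow now 20.
No augmenting path remains; maximum flow = 20.
By max-flow min-cut, the minimum cut capacity equals the max flow.
In the residual graph, reachable from Well: {Well, a, b, d, f}.
Min-cut edges: a→Ref (9), b→e (2), b→Ref (3), d→Ref (4), f→Ref (2); capacity 9 + 2 + 3 + 4 + 2 = 20.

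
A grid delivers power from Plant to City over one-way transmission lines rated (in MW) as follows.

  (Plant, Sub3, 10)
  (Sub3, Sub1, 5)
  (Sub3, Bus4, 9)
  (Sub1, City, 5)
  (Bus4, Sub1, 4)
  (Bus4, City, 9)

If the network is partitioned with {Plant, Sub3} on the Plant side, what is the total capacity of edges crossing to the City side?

Edges leaving {Plant, Sub3}: Sub3→Sub1 (5), Sub3→Bus4 (9).
Cut capacity = 5 + 9 = 14.

14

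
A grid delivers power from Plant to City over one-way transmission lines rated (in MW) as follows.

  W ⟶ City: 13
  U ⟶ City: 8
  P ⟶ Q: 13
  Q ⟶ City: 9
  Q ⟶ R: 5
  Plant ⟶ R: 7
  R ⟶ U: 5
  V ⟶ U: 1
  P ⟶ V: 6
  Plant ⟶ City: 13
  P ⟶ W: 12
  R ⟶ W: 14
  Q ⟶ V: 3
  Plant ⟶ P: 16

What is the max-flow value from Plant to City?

36

Augment Plant→City: bottleneck 13, flow now 13.
Augment Plant→P→Q→City: bottleneck 9, flow now 22.
Augment Plant→P→W→City: bottleneck 7, flow now 29.
Augment Plant→R→U→City: bottleneck 5, flow now 34.
Augment Plant→R→W→City: bottleneck 2, flow now 36.
No augmenting path remains; maximum flow = 36.
In the residual graph, reachable from Plant: {Plant}.
Min-cut edges: Plant→P (16), Plant→R (7), Plant→City (13); capacity 16 + 7 + 13 = 36.
This cut is saturated, so no flow can exceed 36.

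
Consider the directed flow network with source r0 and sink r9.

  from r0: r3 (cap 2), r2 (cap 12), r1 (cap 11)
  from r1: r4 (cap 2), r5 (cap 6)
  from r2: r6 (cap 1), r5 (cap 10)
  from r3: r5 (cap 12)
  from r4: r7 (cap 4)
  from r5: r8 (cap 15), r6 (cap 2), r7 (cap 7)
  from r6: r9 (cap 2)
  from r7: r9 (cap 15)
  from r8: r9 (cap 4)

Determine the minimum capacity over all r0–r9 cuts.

Augment r0→r2→r6→r9: bottleneck 1, flow now 1.
Augment r0→r1→r4→r7→r9: bottleneck 2, flow now 3.
Augment r0→r1→r5→r6→r9: bottleneck 1, flow now 4.
Augment r0→r1→r5→r7→r9: bottleneck 5, flow now 9.
Augment r0→r2→r5→r7→r9: bottleneck 2, flow now 11.
Augment r0→r2→r5→r8→r9: bottleneck 4, flow now 15.
No augmenting path remains; maximum flow = 15.
By max-flow min-cut, the minimum cut capacity equals the max flow.
In the residual graph, reachable from r0: {r0, r1, r2, r3, r5, r6, r8}.
Min-cut edges: r1→r4 (2), r5→r7 (7), r6→r9 (2), r8→r9 (4); capacity 2 + 7 + 2 + 4 = 15.

15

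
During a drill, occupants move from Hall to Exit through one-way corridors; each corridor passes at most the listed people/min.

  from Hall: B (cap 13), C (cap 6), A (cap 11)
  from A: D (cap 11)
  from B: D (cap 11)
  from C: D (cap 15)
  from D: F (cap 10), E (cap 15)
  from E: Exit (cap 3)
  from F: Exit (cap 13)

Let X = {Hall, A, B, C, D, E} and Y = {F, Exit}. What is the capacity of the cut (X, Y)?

13

Edges leaving {Hall, A, B, C, D, E}: D→F (10), E→Exit (3).
Cut capacity = 10 + 3 = 13.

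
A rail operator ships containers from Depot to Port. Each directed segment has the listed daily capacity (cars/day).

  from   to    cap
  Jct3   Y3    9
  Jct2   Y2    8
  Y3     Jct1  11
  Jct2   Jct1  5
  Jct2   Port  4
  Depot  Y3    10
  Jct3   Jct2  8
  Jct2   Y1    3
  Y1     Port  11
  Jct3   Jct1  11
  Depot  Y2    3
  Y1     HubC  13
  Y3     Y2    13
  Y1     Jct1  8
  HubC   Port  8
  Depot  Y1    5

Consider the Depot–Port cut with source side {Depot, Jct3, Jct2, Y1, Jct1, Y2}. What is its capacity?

Edges leaving {Depot, Jct3, Jct2, Y1, Jct1, Y2}: Depot→Y3 (10), Jct3→Y3 (9), Jct2→Port (4), Y1→HubC (13), Y1→Port (11).
Cut capacity = 10 + 9 + 4 + 13 + 11 = 47.

47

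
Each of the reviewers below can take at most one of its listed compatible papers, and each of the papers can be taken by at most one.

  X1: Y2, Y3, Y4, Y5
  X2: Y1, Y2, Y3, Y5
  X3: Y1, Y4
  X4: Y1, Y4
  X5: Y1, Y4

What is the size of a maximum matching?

Unit-capacity flow: source→left, listed edges, right→sink; max matching = max flow.
Augmenting path X1→Y2 (+1); matched 1.
Augmenting path X2→Y1 (+1); matched 2.
Augmenting path X3→Y4 (+1); matched 3.
Augmenting path X4→Y1→X2→Y3 (+1); matched 4.
No augmenting path remains; maximum matching = 4.
König certificate: {X1, X2, Y1, Y4} is a vertex cover of size 4 (every listed pair touches it), so no matching can be larger.

4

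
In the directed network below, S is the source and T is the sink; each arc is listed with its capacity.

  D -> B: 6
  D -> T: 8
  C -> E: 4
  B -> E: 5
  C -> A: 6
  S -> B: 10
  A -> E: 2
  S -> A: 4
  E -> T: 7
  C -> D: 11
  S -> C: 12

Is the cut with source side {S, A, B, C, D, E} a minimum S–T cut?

Yes — it is a minimum cut (capacity 15).

Given cut capacity: 8 + 7 = 15.
Augment S→A→E→T: bottleneck 2, flow now 2.
Augment S→B→E→T: bottleneck 5, flow now 7.
Augment S→C→D→T: bottleneck 8, flow now 15.
No augmenting path remains; maximum flow = 15.
Cut capacity 15 equals the max flow, so it is a minimum cut.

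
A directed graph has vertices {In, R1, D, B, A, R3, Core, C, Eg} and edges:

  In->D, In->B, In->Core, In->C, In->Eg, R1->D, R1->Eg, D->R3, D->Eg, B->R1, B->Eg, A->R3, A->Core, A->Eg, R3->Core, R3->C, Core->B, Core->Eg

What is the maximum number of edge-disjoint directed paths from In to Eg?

Assign every edge capacity 1; by Menger, the answer equals the max flow.
Path In→Eg (+1); total 1.
Path In→D→Eg (+1); total 2.
Path In→B→Eg (+1); total 3.
Path In→Core→Eg (+1); total 4.
No residual In→Eg path; max flow = 4.
Certifying cut of size 4: {In→B, In→Core, In→D, In→Eg}.

4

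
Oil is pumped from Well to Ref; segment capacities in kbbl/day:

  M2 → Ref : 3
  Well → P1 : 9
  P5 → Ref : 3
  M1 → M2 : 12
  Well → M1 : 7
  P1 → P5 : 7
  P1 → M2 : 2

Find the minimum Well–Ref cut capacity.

6

Augment Well→P1→M2→Ref: bottleneck 2, flow now 2.
Augment Well→P1→P5→Ref: bottleneck 3, flow now 5.
Augment Well→M1→M2→Ref: bottleneck 1, flow now 6.
No augmenting path remains; maximum flow = 6.
By max-flow min-cut, the minimum cut capacity equals the max flow.
In the residual graph, reachable from Well: {Well, P1, M1, M2, P5}.
Min-cut edges: M2→Ref (3), P5→Ref (3); capacity 3 + 3 = 6.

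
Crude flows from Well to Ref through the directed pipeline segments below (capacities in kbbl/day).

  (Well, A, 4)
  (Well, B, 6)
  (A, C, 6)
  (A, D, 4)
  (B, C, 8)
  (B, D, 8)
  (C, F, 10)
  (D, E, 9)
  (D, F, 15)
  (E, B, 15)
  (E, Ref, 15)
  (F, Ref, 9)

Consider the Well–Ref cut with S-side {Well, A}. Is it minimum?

No — its capacity is 16, but the minimum cut has capacity 10.

Given cut capacity: 6 + 6 + 4 = 16.
Augment Well→A→C→F→Ref: bottleneck 4, flow now 4.
Augment Well→B→C→F→Ref: bottleneck 5, flow now 9.
Augment Well→B→D→E→Ref: bottleneck 1, flow now 10.
No augmenting path remains; maximum flow = 10.
In the residual graph, reachable from Well: {Well}.
Min-cut edges: Well→A (4), Well→B (6); capacity 4 + 6 = 10.
Cut capacity 16 exceeds the max flow 10, so it is not minimum.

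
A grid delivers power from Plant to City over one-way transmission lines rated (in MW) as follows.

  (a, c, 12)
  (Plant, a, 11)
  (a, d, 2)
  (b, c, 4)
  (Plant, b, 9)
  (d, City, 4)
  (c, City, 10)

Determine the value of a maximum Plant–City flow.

12

Augment Plant→a→c→City: bottleneck 10, flow now 10.
Augment Plant→a→d→City: bottleneck 1, flow now 11.
Augment Plant→b→c→a→d→City: bottleneck 1, flow now 12. (uses reverse residual edge)
No augmenting path remains; maximum flow = 12.
In the residual graph, reachable from Plant: {Plant, a, b, c}.
Min-cut edges: a→d (2), c→City (10); capacity 2 + 10 = 12.
This cut is saturated, so no flow can exceed 12.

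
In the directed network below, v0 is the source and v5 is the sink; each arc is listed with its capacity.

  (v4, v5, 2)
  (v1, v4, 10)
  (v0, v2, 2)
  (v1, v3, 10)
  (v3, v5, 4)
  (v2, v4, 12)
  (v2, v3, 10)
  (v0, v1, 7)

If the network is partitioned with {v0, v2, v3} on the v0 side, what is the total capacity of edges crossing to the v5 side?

23

Edges leaving {v0, v2, v3}: v0→v1 (7), v2→v4 (12), v3→v5 (4).
Cut capacity = 7 + 12 + 4 = 23.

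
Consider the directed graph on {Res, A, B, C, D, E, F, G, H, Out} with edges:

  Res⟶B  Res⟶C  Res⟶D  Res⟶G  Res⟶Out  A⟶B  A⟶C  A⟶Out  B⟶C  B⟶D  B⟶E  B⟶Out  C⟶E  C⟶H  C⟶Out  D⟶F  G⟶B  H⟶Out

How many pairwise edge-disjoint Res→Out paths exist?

4

Assign every edge capacity 1; by Menger, the answer equals the max flow.
Path Res→Out (+1); total 1.
Path Res→B→Out (+1); total 2.
Path Res→C→Out (+1); total 3.
Path Res→G→B→C→H→Out (+1); total 4.
No residual Res→Out path; max flow = 4.
Certifying cut of size 4: {Res→B, Res→C, Res→G, Res→Out}.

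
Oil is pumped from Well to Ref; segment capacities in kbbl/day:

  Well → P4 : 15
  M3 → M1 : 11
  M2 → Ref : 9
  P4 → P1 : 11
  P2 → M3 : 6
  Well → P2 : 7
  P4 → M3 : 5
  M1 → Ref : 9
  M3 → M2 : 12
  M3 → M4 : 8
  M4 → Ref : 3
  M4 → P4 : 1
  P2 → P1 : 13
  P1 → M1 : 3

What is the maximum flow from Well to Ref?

Augment Well→P2→P1→M1→Ref: bottleneck 3, flow now 3.
Augment Well→P2→M3→M2→Ref: bottleneck 4, flow now 7.
Augment Well→P4→M3→M2→Ref: bottleneck 5, flow now 12.
Augment Well→P4→P1→P2→M3→M4→Ref: bottleneck 2, flow now 14. (uses reverse residual edge)
No augmenting path remains; maximum flow = 14.
In the residual graph, reachable from Well: {Well, P2, P4, P1}.
Min-cut edges: P2→M3 (6), P4→M3 (5), P1→M1 (3); capacity 6 + 5 + 3 = 14.
This cut is saturated, so no flow can exceed 14.

14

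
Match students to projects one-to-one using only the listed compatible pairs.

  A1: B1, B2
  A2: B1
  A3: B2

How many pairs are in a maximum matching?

2

Unit-capacity flow: source→left, listed edges, right→sink; max matching = max flow.
Augmenting path A1→B1 (+1); matched 1.
Augmenting path A3→B2 (+1); matched 2.
No augmenting path remains; maximum matching = 2.
König certificate: {B1, B2} is a vertex cover of size 2 (every listed pair touches it), so no matching can be larger.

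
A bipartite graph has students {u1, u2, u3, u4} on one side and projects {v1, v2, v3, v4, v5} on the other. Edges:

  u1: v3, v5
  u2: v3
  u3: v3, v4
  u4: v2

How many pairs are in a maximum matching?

Unit-capacity flow: source→left, listed edges, right→sink; max matching = max flow.
Augmenting path u1→v3 (+1); matched 1.
Augmenting path u3→v4 (+1); matched 2.
Augmenting path u4→v2 (+1); matched 3.
Augmenting path u2→v3→u1→v5 (+1); matched 4.
No augmenting path remains; maximum matching = 4.
König certificate: {u1, u2, u3, u4} is a vertex cover of size 4 (every listed pair touches it), so no matching can be larger.

4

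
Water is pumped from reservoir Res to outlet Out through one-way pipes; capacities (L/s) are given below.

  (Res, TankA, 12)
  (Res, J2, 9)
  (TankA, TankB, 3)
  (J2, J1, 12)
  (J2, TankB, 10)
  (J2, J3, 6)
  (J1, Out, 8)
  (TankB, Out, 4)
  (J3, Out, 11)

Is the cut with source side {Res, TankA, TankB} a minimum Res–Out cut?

No — its capacity is 13, but the minimum cut has capacity 12.

Given cut capacity: 9 + 4 = 13.
Augment Res→TankA→TankB→Out: bottleneck 3, flow now 3.
Augment Res→J2→J1→Out: bottleneck 8, flow now 11.
Augment Res→J2→TankB→Out: bottleneck 1, flow now 12.
No augmenting path remains; maximum flow = 12.
In the residual graph, reachable from Res: {Res, TankA}.
Min-cut edges: Res→J2 (9), TankA→TankB (3); capacity 9 + 3 = 12.
Cut capacity 13 exceeds the max flow 12, so it is not minimum.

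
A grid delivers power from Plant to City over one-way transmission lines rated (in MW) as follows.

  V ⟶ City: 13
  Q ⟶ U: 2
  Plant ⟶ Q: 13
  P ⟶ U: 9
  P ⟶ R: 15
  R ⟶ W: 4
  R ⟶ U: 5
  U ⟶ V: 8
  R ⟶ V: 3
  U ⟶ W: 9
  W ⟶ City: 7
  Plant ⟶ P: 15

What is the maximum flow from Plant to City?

17

Augment Plant→P→R→V→City: bottleneck 3, flow now 3.
Augment Plant→P→R→W→City: bottleneck 4, flow now 7.
Augment Plant→P→U→V→City: bottleneck 8, flow now 15.
Augment Plant→Q→U→W→City: bottleneck 2, flow now 17.
No augmenting path remains; maximum flow = 17.
In the residual graph, reachable from Plant: {Plant, Q}.
Min-cut edges: Plant→P (15), Q→U (2); capacity 15 + 2 = 17.
This cut is saturated, so no flow can exceed 17.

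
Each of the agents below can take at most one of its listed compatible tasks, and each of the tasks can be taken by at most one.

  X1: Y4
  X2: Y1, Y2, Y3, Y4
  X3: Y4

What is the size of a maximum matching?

Unit-capacity flow: source→left, listed edges, right→sink; max matching = max flow.
Augmenting path X1→Y4 (+1); matched 1.
Augmenting path X2→Y1 (+1); matched 2.
No augmenting path remains; maximum matching = 2.
König certificate: {X2, Y4} is a vertex cover of size 2 (every listed pair touches it), so no matching can be larger.

2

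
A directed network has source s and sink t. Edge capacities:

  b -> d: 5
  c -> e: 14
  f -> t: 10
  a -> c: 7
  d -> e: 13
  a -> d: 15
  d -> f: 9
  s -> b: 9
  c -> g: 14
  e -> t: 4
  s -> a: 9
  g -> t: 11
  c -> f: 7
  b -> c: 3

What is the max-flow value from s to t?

Augment s→a→c→e→t: bottleneck 4, flow now 4.
Augment s→a→c→f→t: bottleneck 3, flow now 7.
Augment s→a→d→f→t: bottleneck 2, flow now 9.
Augment s→b→c→f→t: bottleneck 3, flow now 12.
Augment s→b→d→f→t: bottleneck 2, flow now 14.
Augment s→b→d→e→c→g→t: bottleneck 3, flow now 17. (uses reverse residual edge)
No augmenting path remains; maximum flow = 17.
In the residual graph, reachable from s: {s, b}.
Min-cut edges: s→a (9), b→c (3), b→d (5); capacity 9 + 3 + 5 = 17.
This cut is saturated, so no flow can exceed 17.

17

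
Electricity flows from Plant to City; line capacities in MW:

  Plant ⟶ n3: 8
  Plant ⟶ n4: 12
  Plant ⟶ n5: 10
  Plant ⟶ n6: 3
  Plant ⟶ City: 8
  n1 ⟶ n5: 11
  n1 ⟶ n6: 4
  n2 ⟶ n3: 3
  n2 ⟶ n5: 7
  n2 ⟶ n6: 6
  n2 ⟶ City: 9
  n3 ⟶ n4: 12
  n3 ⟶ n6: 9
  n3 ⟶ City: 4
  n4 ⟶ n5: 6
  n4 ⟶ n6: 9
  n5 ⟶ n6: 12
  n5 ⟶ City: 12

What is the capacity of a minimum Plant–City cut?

24

Augment Plant→City: bottleneck 8, flow now 8.
Augment Plant→n3→City: bottleneck 4, flow now 12.
Augment Plant→n5→City: bottleneck 10, flow now 22.
Augment Plant→n4→n5→City: bottleneck 2, flow now 24.
No augmenting path remains; maximum flow = 24.
By max-flow min-cut, the minimum cut capacity equals the max flow.
In the residual graph, reachable from Plant: {Plant, n3, n4, n5, n6}.
Min-cut edges: Plant→City (8), n3→City (4), n5→City (12); capacity 8 + 4 + 12 = 24.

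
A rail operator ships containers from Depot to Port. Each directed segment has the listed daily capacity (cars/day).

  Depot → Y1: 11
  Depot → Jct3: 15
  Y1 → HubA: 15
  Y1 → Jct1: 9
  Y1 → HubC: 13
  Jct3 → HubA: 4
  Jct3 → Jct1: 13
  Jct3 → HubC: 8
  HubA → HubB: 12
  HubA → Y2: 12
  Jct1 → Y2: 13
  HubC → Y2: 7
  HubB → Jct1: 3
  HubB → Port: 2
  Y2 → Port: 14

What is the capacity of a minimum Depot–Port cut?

16

Augment Depot→Y1→HubA→HubB→Port: bottleneck 2, flow now 2.
Augment Depot→Y1→HubA→Y2→Port: bottleneck 9, flow now 11.
Augment Depot→Jct3→HubA→Y2→Port: bottleneck 3, flow now 14.
Augment Depot→Jct3→Jct1→Y2→Port: bottleneck 2, flow now 16.
No augmenting path remains; maximum flow = 16.
By max-flow min-cut, the minimum cut capacity equals the max flow.
In the residual graph, reachable from Depot: {Depot, Y1, Jct3, HubA, Jct1, HubC, HubB, Y2}.
Min-cut edges: HubB→Port (2), Y2→Port (14); capacity 2 + 14 = 16.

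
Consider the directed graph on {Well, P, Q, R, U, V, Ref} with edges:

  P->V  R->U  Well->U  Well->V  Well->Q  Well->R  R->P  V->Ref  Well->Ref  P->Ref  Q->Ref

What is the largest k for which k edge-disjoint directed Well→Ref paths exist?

4

Assign every edge capacity 1; by Menger, the answer equals the max flow.
Path Well→Ref (+1); total 1.
Path Well→Q→Ref (+1); total 2.
Path Well→V→Ref (+1); total 3.
Path Well→R→P→Ref (+1); total 4.
No residual Well→Ref path; max flow = 4.
Certifying cut of size 4: {Well→Q, Well→R, Well→Ref, Well→V}.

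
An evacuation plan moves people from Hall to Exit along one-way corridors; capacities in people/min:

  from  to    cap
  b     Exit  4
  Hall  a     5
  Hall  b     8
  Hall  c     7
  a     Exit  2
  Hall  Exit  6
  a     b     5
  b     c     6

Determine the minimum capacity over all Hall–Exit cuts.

Augment Hall→Exit: bottleneck 6, flow now 6.
Augment Hall→a→Exit: bottleneck 2, flow now 8.
Augment Hall→b→Exit: bottleneck 4, flow now 12.
No augmenting path remains; maximum flow = 12.
By max-flow min-cut, the minimum cut capacity equals the max flow.
In the residual graph, reachable from Hall: {Hall, a, b, c}.
Min-cut edges: Hall→Exit (6), a→Exit (2), b→Exit (4); capacity 6 + 2 + 4 = 12.

12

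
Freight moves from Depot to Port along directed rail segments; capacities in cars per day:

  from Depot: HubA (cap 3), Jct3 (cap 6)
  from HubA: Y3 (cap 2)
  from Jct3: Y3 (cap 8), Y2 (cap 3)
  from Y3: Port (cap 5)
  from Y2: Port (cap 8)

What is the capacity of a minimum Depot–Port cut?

8

Augment Depot→HubA→Y3→Port: bottleneck 2, flow now 2.
Augment Depot→Jct3→Y3→Port: bottleneck 3, flow now 5.
Augment Depot→Jct3→Y2→Port: bottleneck 3, flow now 8.
No augmenting path remains; maximum flow = 8.
By max-flow min-cut, the minimum cut capacity equals the max flow.
In the residual graph, reachable from Depot: {Depot, HubA}.
Min-cut edges: Depot→Jct3 (6), HubA→Y3 (2); capacity 6 + 2 = 8.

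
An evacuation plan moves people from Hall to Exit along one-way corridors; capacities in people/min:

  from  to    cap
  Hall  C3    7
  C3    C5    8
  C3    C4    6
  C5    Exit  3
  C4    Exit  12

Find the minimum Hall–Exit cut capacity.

Augment Hall→C3→C5→Exit: bottleneck 3, flow now 3.
Augment Hall→C3→C4→Exit: bottleneck 4, flow now 7.
No augmenting path remains; maximum flow = 7.
By max-flow min-cut, the minimum cut capacity equals the max flow.
In the residual graph, reachable from Hall: {Hall}.
Min-cut edges: Hall→C3 (7); capacity 7 = 7.

7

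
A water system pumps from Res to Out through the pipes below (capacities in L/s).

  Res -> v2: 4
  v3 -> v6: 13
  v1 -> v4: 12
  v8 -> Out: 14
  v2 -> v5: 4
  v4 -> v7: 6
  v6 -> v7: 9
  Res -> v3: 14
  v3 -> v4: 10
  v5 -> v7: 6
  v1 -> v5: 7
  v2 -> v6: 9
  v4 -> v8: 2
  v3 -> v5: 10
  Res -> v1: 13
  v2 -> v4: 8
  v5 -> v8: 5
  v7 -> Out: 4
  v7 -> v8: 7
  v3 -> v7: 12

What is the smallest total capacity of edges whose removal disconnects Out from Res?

18

Augment Res→v3→v7→Out: bottleneck 4, flow now 4.
Augment Res→v1→v4→v8→Out: bottleneck 2, flow now 6.
Augment Res→v1→v5→v8→Out: bottleneck 5, flow now 11.
Augment Res→v3→v7→v8→Out: bottleneck 7, flow now 18.
No augmenting path remains; maximum flow = 18.
By max-flow min-cut, the minimum cut capacity equals the max flow.
In the residual graph, reachable from Res: {Res, v1, v2, v3, v4, v5, v6, v7}.
Min-cut edges: v4→v8 (2), v5→v8 (5), v7→v8 (7), v7→Out (4); capacity 2 + 5 + 7 + 4 = 18.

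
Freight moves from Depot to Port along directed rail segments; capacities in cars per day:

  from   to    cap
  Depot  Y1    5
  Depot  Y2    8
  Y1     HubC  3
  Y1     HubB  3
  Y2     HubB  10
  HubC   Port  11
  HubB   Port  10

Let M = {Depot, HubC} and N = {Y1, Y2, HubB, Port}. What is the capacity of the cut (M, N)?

Edges leaving {Depot, HubC}: Depot→Y1 (5), Depot→Y2 (8), HubC→Port (11).
Cut capacity = 5 + 8 + 11 = 24.

24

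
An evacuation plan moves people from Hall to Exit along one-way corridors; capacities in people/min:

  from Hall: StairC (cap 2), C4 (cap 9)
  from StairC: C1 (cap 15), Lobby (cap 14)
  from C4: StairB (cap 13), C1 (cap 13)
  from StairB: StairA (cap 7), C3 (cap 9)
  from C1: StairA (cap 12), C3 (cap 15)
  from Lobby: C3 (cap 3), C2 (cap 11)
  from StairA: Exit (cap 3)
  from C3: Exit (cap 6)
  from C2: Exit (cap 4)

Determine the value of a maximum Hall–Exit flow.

Augment Hall→StairC→C1→StairA→Exit: bottleneck 2, flow now 2.
Augment Hall→C4→StairB→StairA→Exit: bottleneck 1, flow now 3.
Augment Hall→C4→StairB→C3→Exit: bottleneck 6, flow now 9.
Augment Hall→C4→C1→StairC→Lobby→C2→Exit: bottleneck 2, flow now 11. (uses reverse residual edge)
No augmenting path remains; maximum flow = 11.
In the residual graph, reachable from Hall: {Hall}.
Min-cut edges: Hall→StairC (2), Hall→C4 (9); capacity 2 + 9 = 11.
This cut is saturated, so no flow can exceed 11.

11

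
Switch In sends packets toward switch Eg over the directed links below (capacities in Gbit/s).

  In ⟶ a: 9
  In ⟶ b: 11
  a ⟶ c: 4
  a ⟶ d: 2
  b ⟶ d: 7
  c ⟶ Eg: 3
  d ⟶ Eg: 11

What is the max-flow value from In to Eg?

12

Augment In→a→c→Eg: bottleneck 3, flow now 3.
Augment In→a→d→Eg: bottleneck 2, flow now 5.
Augment In→b→d→Eg: bottleneck 7, flow now 12.
No augmenting path remains; maximum flow = 12.
In the residual graph, reachable from In: {In, a, b, c}.
Min-cut edges: a→d (2), b→d (7), c→Eg (3); capacity 2 + 7 + 3 = 12.
This cut is saturated, so no flow can exceed 12.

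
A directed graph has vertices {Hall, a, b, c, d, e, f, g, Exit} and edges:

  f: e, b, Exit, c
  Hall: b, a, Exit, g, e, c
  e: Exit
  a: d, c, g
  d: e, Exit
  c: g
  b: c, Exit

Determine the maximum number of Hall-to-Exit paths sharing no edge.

Assign every edge capacity 1; by Menger, the answer equals the max flow.
Path Hall→Exit (+1); total 1.
Path Hall→b→Exit (+1); total 2.
Path Hall→e→Exit (+1); total 3.
Path Hall→a→d→Exit (+1); total 4.
No residual Hall→Exit path; max flow = 4.
Certifying cut of size 4: {Hall→Exit, Hall→a, Hall→b, Hall→e}.

4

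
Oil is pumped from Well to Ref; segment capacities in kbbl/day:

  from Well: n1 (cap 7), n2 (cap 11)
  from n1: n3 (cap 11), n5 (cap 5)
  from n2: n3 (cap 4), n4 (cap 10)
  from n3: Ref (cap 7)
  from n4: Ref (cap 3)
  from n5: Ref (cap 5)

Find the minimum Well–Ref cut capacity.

Augment Well→n1→n3→Ref: bottleneck 7, flow now 7.
Augment Well→n2→n4→Ref: bottleneck 3, flow now 10.
Augment Well→n2→n3→n1→n5→Ref: bottleneck 4, flow now 14. (uses reverse residual edge)
No augmenting path remains; maximum flow = 14.
By max-flow min-cut, the minimum cut capacity equals the max flow.
In the residual graph, reachable from Well: {Well, n2, n4}.
Min-cut edges: Well→n1 (7), n2→n3 (4), n4→Ref (3); capacity 7 + 4 + 3 = 14.

14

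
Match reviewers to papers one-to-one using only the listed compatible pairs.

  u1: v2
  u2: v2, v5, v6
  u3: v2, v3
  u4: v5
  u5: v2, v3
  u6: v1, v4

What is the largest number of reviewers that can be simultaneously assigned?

Unit-capacity flow: source→left, listed edges, right→sink; max matching = max flow.
Augmenting path u1→v2 (+1); matched 1.
Augmenting path u2→v5 (+1); matched 2.
Augmenting path u3→v3 (+1); matched 3.
Augmenting path u6→v1 (+1); matched 4.
Augmenting path u4→v5→u2→v6 (+1); matched 5.
No augmenting path remains; maximum matching = 5.
König certificate: {u2, u4, u6, v2, v3} is a vertex cover of size 5 (every listed pair touches it), so no matching can be larger.

5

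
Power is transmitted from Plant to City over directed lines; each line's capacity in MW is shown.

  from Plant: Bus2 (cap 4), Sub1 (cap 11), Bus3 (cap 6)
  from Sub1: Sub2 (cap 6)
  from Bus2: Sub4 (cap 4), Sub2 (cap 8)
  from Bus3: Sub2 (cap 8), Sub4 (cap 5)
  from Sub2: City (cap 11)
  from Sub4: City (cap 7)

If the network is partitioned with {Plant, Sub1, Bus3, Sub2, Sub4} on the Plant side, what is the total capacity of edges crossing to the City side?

Edges leaving {Plant, Sub1, Bus3, Sub2, Sub4}: Plant→Bus2 (4), Sub2→City (11), Sub4→City (7).
Cut capacity = 4 + 11 + 7 = 22.

22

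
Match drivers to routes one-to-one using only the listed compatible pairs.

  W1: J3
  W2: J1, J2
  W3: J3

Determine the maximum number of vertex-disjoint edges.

Unit-capacity flow: source→left, listed edges, right→sink; max matching = max flow.
Augmenting path W1→J3 (+1); matched 1.
Augmenting path W2→J1 (+1); matched 2.
No augmenting path remains; maximum matching = 2.
König certificate: {W2, J3} is a vertex cover of size 2 (every listed pair touches it), so no matching can be larger.

2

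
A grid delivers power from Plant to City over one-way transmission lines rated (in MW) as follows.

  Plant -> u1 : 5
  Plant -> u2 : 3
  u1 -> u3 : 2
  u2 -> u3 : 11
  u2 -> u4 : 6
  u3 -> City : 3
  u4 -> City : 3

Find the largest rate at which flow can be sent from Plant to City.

5

Augment Plant→u1→u3→City: bottleneck 2, flow now 2.
Augment Plant→u2→u3→City: bottleneck 1, flow now 3.
Augment Plant→u2→u4→City: bottleneck 2, flow now 5.
No augmenting path remains; maximum flow = 5.
In the residual graph, reachable from Plant: {Plant, u1}.
Min-cut edges: Plant→u2 (3), u1→u3 (2); capacity 3 + 2 = 5.
This cut is saturated, so no flow can exceed 5.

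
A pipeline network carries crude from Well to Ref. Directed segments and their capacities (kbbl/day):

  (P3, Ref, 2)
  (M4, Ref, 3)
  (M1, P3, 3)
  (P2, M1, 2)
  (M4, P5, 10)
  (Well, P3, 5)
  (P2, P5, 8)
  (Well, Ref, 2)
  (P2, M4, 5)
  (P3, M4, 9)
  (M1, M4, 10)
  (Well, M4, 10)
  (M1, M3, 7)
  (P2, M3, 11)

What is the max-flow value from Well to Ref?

7

Augment Well→Ref: bottleneck 2, flow now 2.
Augment Well→P3→Ref: bottleneck 2, flow now 4.
Augment Well→M4→Ref: bottleneck 3, flow now 7.
No augmenting path remains; maximum flow = 7.
In the residual graph, reachable from Well: {Well, P3, M4, P5}.
Min-cut edges: Well→Ref (2), P3→Ref (2), M4→Ref (3); capacity 2 + 2 + 3 = 7.
This cut is saturated, so no flow can exceed 7.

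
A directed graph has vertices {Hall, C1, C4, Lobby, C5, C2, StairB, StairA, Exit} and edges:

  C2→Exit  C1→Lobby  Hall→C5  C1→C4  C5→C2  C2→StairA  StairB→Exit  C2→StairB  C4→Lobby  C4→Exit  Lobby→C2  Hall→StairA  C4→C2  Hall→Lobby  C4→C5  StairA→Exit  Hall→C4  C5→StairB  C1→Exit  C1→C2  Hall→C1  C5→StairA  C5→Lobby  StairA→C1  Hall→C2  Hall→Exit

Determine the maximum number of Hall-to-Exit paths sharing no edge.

Assign every edge capacity 1; by Menger, the answer equals the max flow.
Path Hall→Exit (+1); total 1.
Path Hall→C1→Exit (+1); total 2.
Path Hall→C4→Exit (+1); total 3.
Path Hall→C2→Exit (+1); total 4.
Path Hall→StairA→Exit (+1); total 5.
Path Hall→C5→StairB→Exit (+1); total 6.
No residual Hall→Exit path; max flow = 6.
Certifying cut of size 6: {C1→Exit, C2→Exit, C4→Exit, Hall→Exit, StairA→Exit, StairB→Exit}.

6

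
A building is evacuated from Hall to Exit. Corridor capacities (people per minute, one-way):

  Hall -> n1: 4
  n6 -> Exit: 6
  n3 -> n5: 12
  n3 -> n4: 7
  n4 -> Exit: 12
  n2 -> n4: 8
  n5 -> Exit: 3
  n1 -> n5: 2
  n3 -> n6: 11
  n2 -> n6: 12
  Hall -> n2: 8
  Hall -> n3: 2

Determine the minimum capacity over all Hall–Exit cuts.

Augment Hall→n1→n5→Exit: bottleneck 2, flow now 2.
Augment Hall→n2→n4→Exit: bottleneck 8, flow now 10.
Augment Hall→n3→n4→Exit: bottleneck 2, flow now 12.
No augmenting path remains; maximum flow = 12.
By max-flow min-cut, the minimum cut capacity equals the max flow.
In the residual graph, reachable from Hall: {Hall, n1}.
Min-cut edges: Hall→n2 (8), Hall→n3 (2), n1→n5 (2); capacity 8 + 2 + 2 = 12.

12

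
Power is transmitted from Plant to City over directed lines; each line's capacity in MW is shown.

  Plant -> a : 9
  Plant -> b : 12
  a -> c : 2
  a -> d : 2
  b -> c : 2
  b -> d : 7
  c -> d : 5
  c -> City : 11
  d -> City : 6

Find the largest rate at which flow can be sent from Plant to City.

Augment Plant→a→c→City: bottleneck 2, flow now 2.
Augment Plant→a→d→City: bottleneck 2, flow now 4.
Augment Plant→b→c→City: bottleneck 2, flow now 6.
Augment Plant→b→d→City: bottleneck 4, flow now 10.
No augmenting path remains; maximum flow = 10.
In the residual graph, reachable from Plant: {Plant, a, b, d}.
Min-cut edges: a→c (2), b→c (2), d→City (6); capacity 2 + 2 + 6 = 10.
This cut is saturated, so no flow can exceed 10.

10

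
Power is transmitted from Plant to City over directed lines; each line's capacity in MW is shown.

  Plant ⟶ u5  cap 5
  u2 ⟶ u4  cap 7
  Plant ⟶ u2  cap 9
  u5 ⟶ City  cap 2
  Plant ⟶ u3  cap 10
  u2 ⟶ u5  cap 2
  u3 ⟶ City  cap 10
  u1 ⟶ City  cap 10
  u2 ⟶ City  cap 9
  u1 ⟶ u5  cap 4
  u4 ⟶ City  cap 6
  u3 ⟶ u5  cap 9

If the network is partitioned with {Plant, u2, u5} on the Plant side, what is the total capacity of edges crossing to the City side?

28

Edges leaving {Plant, u2, u5}: Plant→u3 (10), u2→u4 (7), u2→City (9), u5→City (2).
Cut capacity = 10 + 7 + 9 + 2 = 28.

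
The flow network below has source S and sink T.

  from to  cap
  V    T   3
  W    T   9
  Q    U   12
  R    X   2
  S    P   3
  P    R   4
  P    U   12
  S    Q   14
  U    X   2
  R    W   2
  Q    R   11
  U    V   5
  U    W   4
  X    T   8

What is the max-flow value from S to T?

13

Augment S→P→R→W→T: bottleneck 2, flow now 2.
Augment S→P→R→X→T: bottleneck 1, flow now 3.
Augment S→Q→R→X→T: bottleneck 1, flow now 4.
Augment S→Q→U→V→T: bottleneck 3, flow now 7.
Augment S→Q→U→W→T: bottleneck 4, flow now 11.
Augment S→Q→U→X→T: bottleneck 2, flow now 13.
No augmenting path remains; maximum flow = 13.
In the residual graph, reachable from S: {S, P, Q, R, U, V}.
Min-cut edges: R→W (2), R→X (2), U→W (4), U→X (2), V→T (3); capacity 2 + 2 + 4 + 2 + 3 = 13.
This cut is saturated, so no flow can exceed 13.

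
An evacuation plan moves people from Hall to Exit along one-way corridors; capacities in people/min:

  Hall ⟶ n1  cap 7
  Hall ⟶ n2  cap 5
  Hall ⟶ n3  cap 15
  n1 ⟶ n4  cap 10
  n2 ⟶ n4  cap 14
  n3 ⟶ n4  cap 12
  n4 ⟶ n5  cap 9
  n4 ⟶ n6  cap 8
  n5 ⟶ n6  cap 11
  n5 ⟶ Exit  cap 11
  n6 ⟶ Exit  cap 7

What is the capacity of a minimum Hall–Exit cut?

Augment Hall→n1→n4→n5→Exit: bottleneck 7, flow now 7.
Augment Hall→n2→n4→n5→Exit: bottleneck 2, flow now 9.
Augment Hall→n2→n4→n6→Exit: bottleneck 3, flow now 12.
Augment Hall→n3→n4→n6→Exit: bottleneck 4, flow now 16.
No augmenting path remains; maximum flow = 16.
By max-flow min-cut, the minimum cut capacity equals the max flow.
In the residual graph, reachable from Hall: {Hall, n1, n2, n3, n4, n6}.
Min-cut edges: n4→n5 (9), n6→Exit (7); capacity 9 + 7 = 16.

16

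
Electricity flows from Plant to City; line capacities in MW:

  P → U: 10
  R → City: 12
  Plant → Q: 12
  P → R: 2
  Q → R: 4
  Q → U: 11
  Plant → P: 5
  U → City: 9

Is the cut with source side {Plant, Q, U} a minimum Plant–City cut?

No — its capacity is 18, but the minimum cut has capacity 15.

Given cut capacity: 5 + 4 + 9 = 18.
Augment Plant→P→R→City: bottleneck 2, flow now 2.
Augment Plant→P→U→City: bottleneck 3, flow now 5.
Augment Plant→Q→R→City: bottleneck 4, flow now 9.
Augment Plant→Q→U→City: bottleneck 6, flow now 15.
No augmenting path remains; maximum flow = 15.
In the residual graph, reachable from Plant: {Plant, P, Q, U}.
Min-cut edges: P→R (2), Q→R (4), U→City (9); capacity 2 + 4 + 9 = 15.
Cut capacity 18 exceeds the max flow 15, so it is not minimum.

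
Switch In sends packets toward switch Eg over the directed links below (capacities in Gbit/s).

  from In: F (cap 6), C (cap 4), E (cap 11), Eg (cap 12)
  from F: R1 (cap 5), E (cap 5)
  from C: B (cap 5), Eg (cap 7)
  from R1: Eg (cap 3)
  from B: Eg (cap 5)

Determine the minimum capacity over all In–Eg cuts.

Augment In→Eg: bottleneck 12, flow now 12.
Augment In→C→Eg: bottleneck 4, flow now 16.
Augment In→F→R1→Eg: bottleneck 3, flow now 19.
No augmenting path remains; maximum flow = 19.
By max-flow min-cut, the minimum cut capacity equals the max flow.
In the residual graph, reachable from In: {In, F, R1, E}.
Min-cut edges: In→C (4), In→Eg (12), R1→Eg (3); capacity 4 + 12 + 3 = 19.

19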